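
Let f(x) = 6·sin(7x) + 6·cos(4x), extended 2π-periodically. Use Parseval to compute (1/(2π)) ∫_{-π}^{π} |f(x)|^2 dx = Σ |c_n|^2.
Σ |c_n|^2 = 36

Expand |f|^2 and use orthogonality of {sin(nx), cos(mx)} on [-π, π]:
  ∫_{-π}^{π} sin(nx)^2 dx = π, ∫ cos(mx)^2 dx = π, and cross terms integrate to 0.
So ∫_{-π}^{π} f(x)^2 dx = 6^2 · π + 6^2 · π = (36 + 36)π.
Divide by 2π: (36 + 36)/2 = 36.
By Parseval, this equals Σ |c_n|^2.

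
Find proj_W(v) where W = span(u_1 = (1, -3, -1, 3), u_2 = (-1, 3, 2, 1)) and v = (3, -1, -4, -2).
proj_W(v) = (200/219, -200/73, -484/219, -536/219)

Set up U = [u_1 | ... | u_2] ∈ R^(4×2). The projector onto W = col(U) is P = U (U^T U)^(-1) U^T.
Compute U^T U =
  [20, -9]
  [-9, 15],
and U^T v = (4, -16).
Solve U^T U · c = U^T v for the coefficients: c = (-28/73, -284/219). The projection is proj_W(v) = U c.
Check: (v - proj_W(v)) · u_1 = 0  (should be 0).
Check: (v - proj_W(v)) · u_2 = 0  (should be 0).
Result: proj_W(v) = (200/219, -200/73, -484/219, -536/219).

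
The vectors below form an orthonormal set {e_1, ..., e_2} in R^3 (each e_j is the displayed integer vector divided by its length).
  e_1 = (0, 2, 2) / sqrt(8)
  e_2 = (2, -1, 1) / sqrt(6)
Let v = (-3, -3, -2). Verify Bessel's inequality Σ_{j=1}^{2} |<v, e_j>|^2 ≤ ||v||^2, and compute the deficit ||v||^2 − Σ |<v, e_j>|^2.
Σ |<v, e_j>|^2 = 50/3; ||v||^2 = 22; deficit = 16/3

Write each e_j = u_j / sqrt(<u_j, u_j>) where u_j is the displayed integer vector. Then <v, e_j> = <v, u_j> / sqrt(<u_j, u_j>), so |<v, e_j>|^2 = <v, u_j>^2 / <u_j, u_j>.
Coefficients: <v, e_1> = -10/sqrt(8), <v, e_2> = -5/sqrt(6).
Square and sum: Σ |<v, e_j>|^2 = 50/3.
Compute ||v||^2 = v·v = 22.
Deficit = 22 − 50/3 = 16/3 ≥ 0, confirming Bessel's inequality. (The deficit equals ||v − Σ <v,e_j> e_j||^2, the squared distance from v to span{e_j}.)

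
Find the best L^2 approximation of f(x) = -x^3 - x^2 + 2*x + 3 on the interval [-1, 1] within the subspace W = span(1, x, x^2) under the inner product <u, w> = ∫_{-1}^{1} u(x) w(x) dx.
g(x) = -x^2 + 7*x/5 + 3

The best approximation g ∈ W is the orthogonal projection of f onto W. Writing g = a_0 + a_1 x + a_2 x^2, the coefficients solve the normal equations G · a = b where
  G_{ij} = <φ_i, φ_j> and b_i = <f, φ_i>, with φ_0 = 1, φ_1 = x, φ_2 = x^2.
G =
  [2, 0, 2/3]
  [0, 2/3, 0]
  [2/3, 0, 2/5],
b = (16/3, 14/15, 8/5).
Solving gives a_0 = 3, a_1 = 7/5, a_2 = -1, so
  g(x) = -x^2 + 7*x/5 + 3.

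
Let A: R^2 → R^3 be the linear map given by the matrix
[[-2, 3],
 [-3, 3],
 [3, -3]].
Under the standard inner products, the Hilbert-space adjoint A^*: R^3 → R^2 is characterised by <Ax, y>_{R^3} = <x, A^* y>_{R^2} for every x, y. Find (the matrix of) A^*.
A^* = A^T =
[[-2, -3, 3],
 [3, 3, -3]]

For real matrices with standard dot products, the defining identity <Ax, y> = <x, A^* y> gives (Ax)^T y = x^T (A^*) y, i.e. x^T A^T y = x^T (A^*) y. Since this holds for all x, y, we must have A^* = A^T. Therefore
A^* =
[[-2, -3, 3],
 [3, 3, -3]].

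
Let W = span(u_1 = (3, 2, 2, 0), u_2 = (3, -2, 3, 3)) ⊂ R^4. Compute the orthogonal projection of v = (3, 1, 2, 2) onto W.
proj_W(v) = (621/203, 14/29, 17/7, 237/203)

Set up U = [u_1 | ... | u_2] ∈ R^(4×2). The projector onto W = col(U) is P = U (U^T U)^(-1) U^T.
Compute U^T U =
  [17, 11]
  [11, 31],
and U^T v = (15, 19).
Solve U^T U · c = U^T v for the coefficients: c = (128/203, 79/203). The projection is proj_W(v) = U c.
Check: (v - proj_W(v)) · u_1 = 0  (should be 0).
Check: (v - proj_W(v)) · u_2 = 0  (should be 0).
Result: proj_W(v) = (621/203, 14/29, 17/7, 237/203).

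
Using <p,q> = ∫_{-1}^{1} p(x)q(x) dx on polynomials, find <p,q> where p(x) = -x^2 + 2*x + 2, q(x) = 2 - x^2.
<p,q> = 86/15

Expand the product: p(x)·q(x) = x^4 - 2*x^3 - 4*x^2 + 4*x + 4.
∫_{-1}^{1} of each monomial x^k gives [2/(k+1) if k even, 0 if k odd]. Integrating term-by-term (or equivalently evaluating the antiderivative F(x) = x^5/5 - x^4/2 - 4*x^3/3 + 2*x^2 + 4*x at the endpoints):
  F(1) − F(−1) = 131/30 − (-41/30) = 86/15.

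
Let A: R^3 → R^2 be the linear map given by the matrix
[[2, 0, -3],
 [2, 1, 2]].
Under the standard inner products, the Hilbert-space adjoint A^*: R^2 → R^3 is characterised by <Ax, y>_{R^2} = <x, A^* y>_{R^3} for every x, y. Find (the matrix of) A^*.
A^* = A^T =
[[2, 2],
 [0, 1],
 [-3, 2]]

For real matrices with standard dot products, the defining identity <Ax, y> = <x, A^* y> gives (Ax)^T y = x^T (A^*) y, i.e. x^T A^T y = x^T (A^*) y. Since this holds for all x, y, we must have A^* = A^T. Therefore
A^* =
[[2, 2],
 [0, 1],
 [-3, 2]].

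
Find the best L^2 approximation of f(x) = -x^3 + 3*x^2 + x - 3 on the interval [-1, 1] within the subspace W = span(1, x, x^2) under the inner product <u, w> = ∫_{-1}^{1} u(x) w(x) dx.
g(x) = 3*x^2 + 2*x/5 - 3

The best approximation g ∈ W is the orthogonal projection of f onto W. Writing g = a_0 + a_1 x + a_2 x^2, the coefficients solve the normal equations G · a = b where
  G_{ij} = <φ_i, φ_j> and b_i = <f, φ_i>, with φ_0 = 1, φ_1 = x, φ_2 = x^2.
G =
  [2, 0, 2/3]
  [0, 2/3, 0]
  [2/3, 0, 2/5],
b = (-4, 4/15, -4/5).
Solving gives a_0 = -3, a_1 = 2/5, a_2 = 3, so
  g(x) = 3*x^2 + 2*x/5 - 3.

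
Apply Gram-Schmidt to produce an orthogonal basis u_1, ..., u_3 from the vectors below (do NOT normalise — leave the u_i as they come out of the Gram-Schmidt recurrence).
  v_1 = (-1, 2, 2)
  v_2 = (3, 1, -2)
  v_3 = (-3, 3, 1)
Orthogonal basis:
  u_1 = (-1, 2, 2)
  u_2 = (22/9, 19/9, -8/9)
  u_3 = (-138/101, 92/101, -161/101)

Apply the Gram-Schmidt recurrence
  u_1 = v_1
  u_i = v_i − Σ_{j<i} ((v_i · u_j) / (u_j · u_j)) · u_j.

Step by step this gives:
  u_1 = (-1, 2, 2)
  u_2 = (22/9, 19/9, -8/9)
  u_3 = (-138/101, 92/101, -161/101)

Orthogonality check:
  u_2 · u_1 = 0 (should be 0)
  u_3 · u_1 = 0 (should be 0)
  u_3 · u_2 = 0 (should be 0)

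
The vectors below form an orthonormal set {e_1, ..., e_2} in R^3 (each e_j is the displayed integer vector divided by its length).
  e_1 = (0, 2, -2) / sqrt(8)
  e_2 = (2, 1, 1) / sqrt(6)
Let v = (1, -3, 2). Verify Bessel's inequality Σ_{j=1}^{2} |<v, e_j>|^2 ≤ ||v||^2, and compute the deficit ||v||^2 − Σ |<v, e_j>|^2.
Σ |<v, e_j>|^2 = 38/3; ||v||^2 = 14; deficit = 4/3

Write each e_j = u_j / sqrt(<u_j, u_j>) where u_j is the displayed integer vector. Then <v, e_j> = <v, u_j> / sqrt(<u_j, u_j>), so |<v, e_j>|^2 = <v, u_j>^2 / <u_j, u_j>.
Coefficients: <v, e_1> = -10/sqrt(8), <v, e_2> = 1/sqrt(6).
Square and sum: Σ |<v, e_j>|^2 = 38/3.
Compute ||v||^2 = v·v = 14.
Deficit = 14 − 38/3 = 4/3 ≥ 0, confirming Bessel's inequality. (The deficit equals ||v − Σ <v,e_j> e_j||^2, the squared distance from v to span{e_j}.)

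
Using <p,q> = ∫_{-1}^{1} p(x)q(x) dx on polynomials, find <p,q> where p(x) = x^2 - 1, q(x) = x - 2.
<p,q> = 8/3

Expand the product: p(x)·q(x) = x^3 - 2*x^2 - x + 2.
∫_{-1}^{1} of each monomial x^k gives [2/(k+1) if k even, 0 if k odd]. Integrating term-by-term (or equivalently evaluating the antiderivative F(x) = x^4/4 - 2*x^3/3 - x^2/2 + 2*x at the endpoints):
  F(1) − F(−1) = 13/12 − (-19/12) = 8/3.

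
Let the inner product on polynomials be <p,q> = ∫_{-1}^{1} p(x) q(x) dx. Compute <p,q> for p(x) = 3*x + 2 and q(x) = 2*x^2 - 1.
<p,q> = -4/3

Expand the product: p(x)·q(x) = 6*x^3 + 4*x^2 - 3*x - 2.
∫_{-1}^{1} of each monomial x^k gives [2/(k+1) if k even, 0 if k odd]. Integrating term-by-term (or equivalently evaluating the antiderivative F(x) = 3*x^4/2 + 4*x^3/3 - 3*x^2/2 - 2*x at the endpoints):
  F(1) − F(−1) = -2/3 − (2/3) = -4/3.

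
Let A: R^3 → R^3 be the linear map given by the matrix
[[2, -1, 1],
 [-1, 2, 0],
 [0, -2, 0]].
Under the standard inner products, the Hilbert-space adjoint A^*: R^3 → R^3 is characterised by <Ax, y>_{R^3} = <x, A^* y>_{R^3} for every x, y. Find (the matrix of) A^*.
A^* = A^T =
[[2, -1, 0],
 [-1, 2, -2],
 [1, 0, 0]]

For real matrices with standard dot products, the defining identity <Ax, y> = <x, A^* y> gives (Ax)^T y = x^T (A^*) y, i.e. x^T A^T y = x^T (A^*) y. Since this holds for all x, y, we must have A^* = A^T. Therefore
A^* =
[[2, -1, 0],
 [-1, 2, -2],
 [1, 0, 0]].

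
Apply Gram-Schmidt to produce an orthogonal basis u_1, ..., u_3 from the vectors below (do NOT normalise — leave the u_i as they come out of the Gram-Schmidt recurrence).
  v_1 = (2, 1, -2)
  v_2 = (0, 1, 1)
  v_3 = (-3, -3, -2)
Orthogonal basis:
  u_1 = (2, 1, -2)
  u_2 = (2/9, 10/9, 7/9)
  u_3 = (-21/17, 14/17, -14/17)

Apply the Gram-Schmidt recurrence
  u_1 = v_1
  u_i = v_i − Σ_{j<i} ((v_i · u_j) / (u_j · u_j)) · u_j.

Step by step this gives:
  u_1 = (2, 1, -2)
  u_2 = (2/9, 10/9, 7/9)
  u_3 = (-21/17, 14/17, -14/17)

Orthogonality check:
  u_2 · u_1 = 0 (should be 0)
  u_3 · u_1 = 0 (should be 0)
  u_3 · u_2 = 0 (should be 0)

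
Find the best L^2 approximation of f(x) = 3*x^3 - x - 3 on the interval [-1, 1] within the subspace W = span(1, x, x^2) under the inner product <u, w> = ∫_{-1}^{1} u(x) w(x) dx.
g(x) = 4*x/5 - 3

The best approximation g ∈ W is the orthogonal projection of f onto W. Writing g = a_0 + a_1 x + a_2 x^2, the coefficients solve the normal equations G · a = b where
  G_{ij} = <φ_i, φ_j> and b_i = <f, φ_i>, with φ_0 = 1, φ_1 = x, φ_2 = x^2.
G =
  [2, 0, 2/3]
  [0, 2/3, 0]
  [2/3, 0, 2/5],
b = (-6, 8/15, -2).
Solving gives a_0 = -3, a_1 = 4/5, a_2 = 0, so
  g(x) = 4*x/5 - 3.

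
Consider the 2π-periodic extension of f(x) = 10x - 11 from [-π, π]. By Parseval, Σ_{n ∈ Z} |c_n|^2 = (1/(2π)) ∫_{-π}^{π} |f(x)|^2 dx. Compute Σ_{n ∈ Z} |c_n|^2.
Σ |c_n|^2 = 100π^2/3 + 121

Expand and integrate term by term over [-π, π]:
  ∫ (10x)^2 dx = 100·(2π^3/3); ∫ 2·10·(-11)·x dx = 0 (odd integrand); ∫ (-11)^2 dx = 121·2π.
So (1/(2π)) ∫_{-π}^{π} (10x - 11)^2 dx = 100π^2/3 + 121 = 100π^2/3 + 121.
Parseval ⇒ Σ |c_n|^2 = 100π^2/3 + 121.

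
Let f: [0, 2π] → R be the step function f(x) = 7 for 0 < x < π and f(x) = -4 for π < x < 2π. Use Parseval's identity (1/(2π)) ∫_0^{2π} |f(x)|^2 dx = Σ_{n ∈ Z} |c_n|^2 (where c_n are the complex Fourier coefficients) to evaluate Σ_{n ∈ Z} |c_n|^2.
Σ |c_n|^2 = 65/2

Parseval equates the L^2 energy of f (normalised by 1/(2π)) with the ℓ^2 sum of its Fourier coefficients: (1/(2π)) ∫_0^{2π} |f|^2 = Σ |c_n|^2.
Compute the left side: (1/(2π)) [∫_0^π 7^2 dx + ∫_π^{2π} (-4)^2 dx] = (1/(2π)) · (49π + 16π) = (49 + 16)/2 = 65/2.
So Σ_{n ∈ Z} |c_n|^2 = 65/2.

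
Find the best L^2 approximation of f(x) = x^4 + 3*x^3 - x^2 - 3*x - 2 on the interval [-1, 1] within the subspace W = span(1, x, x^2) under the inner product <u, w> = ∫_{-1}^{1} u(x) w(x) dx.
g(x) = -x^2/7 - 6*x/5 - 73/35

The best approximation g ∈ W is the orthogonal projection of f onto W. Writing g = a_0 + a_1 x + a_2 x^2, the coefficients solve the normal equations G · a = b where
  G_{ij} = <φ_i, φ_j> and b_i = <f, φ_i>, with φ_0 = 1, φ_1 = x, φ_2 = x^2.
G =
  [2, 0, 2/3]
  [0, 2/3, 0]
  [2/3, 0, 2/5],
b = (-64/15, -4/5, -152/105).
Solving gives a_0 = -73/35, a_1 = -6/5, a_2 = -1/7, so
  g(x) = -x^2/7 - 6*x/5 - 73/35.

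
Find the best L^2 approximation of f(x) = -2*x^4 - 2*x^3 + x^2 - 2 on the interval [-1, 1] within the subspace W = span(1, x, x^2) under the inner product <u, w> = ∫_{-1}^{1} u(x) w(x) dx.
g(x) = -5*x^2/7 - 6*x/5 - 64/35

The best approximation g ∈ W is the orthogonal projection of f onto W. Writing g = a_0 + a_1 x + a_2 x^2, the coefficients solve the normal equations G · a = b where
  G_{ij} = <φ_i, φ_j> and b_i = <f, φ_i>, with φ_0 = 1, φ_1 = x, φ_2 = x^2.
G =
  [2, 0, 2/3]
  [0, 2/3, 0]
  [2/3, 0, 2/5],
b = (-62/15, -4/5, -158/105).
Solving gives a_0 = -64/35, a_1 = -6/5, a_2 = -5/7, so
  g(x) = -5*x^2/7 - 6*x/5 - 64/35.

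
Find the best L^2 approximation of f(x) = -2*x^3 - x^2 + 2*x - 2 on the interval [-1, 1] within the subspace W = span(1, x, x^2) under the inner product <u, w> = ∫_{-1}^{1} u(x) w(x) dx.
g(x) = -x^2 + 4*x/5 - 2

The best approximation g ∈ W is the orthogonal projection of f onto W. Writing g = a_0 + a_1 x + a_2 x^2, the coefficients solve the normal equations G · a = b where
  G_{ij} = <φ_i, φ_j> and b_i = <f, φ_i>, with φ_0 = 1, φ_1 = x, φ_2 = x^2.
G =
  [2, 0, 2/3]
  [0, 2/3, 0]
  [2/3, 0, 2/5],
b = (-14/3, 8/15, -26/15).
Solving gives a_0 = -2, a_1 = 4/5, a_2 = -1, so
  g(x) = -x^2 + 4*x/5 - 2.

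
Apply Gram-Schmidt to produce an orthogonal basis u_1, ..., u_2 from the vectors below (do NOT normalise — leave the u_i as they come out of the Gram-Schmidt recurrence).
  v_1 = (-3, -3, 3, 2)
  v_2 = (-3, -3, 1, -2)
Orthogonal basis:
  u_1 = (-3, -3, 3, 2)
  u_2 = (-42/31, -42/31, -20/31, -96/31)

Apply the Gram-Schmidt recurrence
  u_1 = v_1
  u_i = v_i − Σ_{j<i} ((v_i · u_j) / (u_j · u_j)) · u_j.

Step by step this gives:
  u_1 = (-3, -3, 3, 2)
  u_2 = (-42/31, -42/31, -20/31, -96/31)

Orthogonality check:
  u_2 · u_1 = 0 (should be 0)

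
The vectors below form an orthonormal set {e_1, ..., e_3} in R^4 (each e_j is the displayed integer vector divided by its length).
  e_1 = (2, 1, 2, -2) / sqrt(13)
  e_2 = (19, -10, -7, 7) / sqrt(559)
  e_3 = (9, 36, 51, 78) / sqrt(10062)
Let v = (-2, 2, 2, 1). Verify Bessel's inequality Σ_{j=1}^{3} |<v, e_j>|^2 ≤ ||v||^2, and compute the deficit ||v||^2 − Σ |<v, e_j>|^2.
Σ |<v, e_j>|^2 = 13; ||v||^2 = 13; deficit = 0

Write each e_j = u_j / sqrt(<u_j, u_j>) where u_j is the displayed integer vector. Then <v, e_j> = <v, u_j> / sqrt(<u_j, u_j>), so |<v, e_j>|^2 = <v, u_j>^2 / <u_j, u_j>.
Coefficients: <v, e_1> = 0/sqrt(13), <v, e_2> = -65/sqrt(559), <v, e_3> = 234/sqrt(10062).
Square and sum: Σ |<v, e_j>|^2 = 13.
Compute ||v||^2 = v·v = 13.
Deficit = 13 − 13 = 0 ≥ 0, confirming Bessel's inequality. (The deficit equals ||v − Σ <v,e_j> e_j||^2, the squared distance from v to span{e_j}.)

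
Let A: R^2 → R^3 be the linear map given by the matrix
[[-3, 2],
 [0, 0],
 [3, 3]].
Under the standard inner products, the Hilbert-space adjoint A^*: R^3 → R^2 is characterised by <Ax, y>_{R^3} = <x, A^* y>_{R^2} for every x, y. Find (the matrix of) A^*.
A^* = A^T =
[[-3, 0, 3],
 [2, 0, 3]]

For real matrices with standard dot products, the defining identity <Ax, y> = <x, A^* y> gives (Ax)^T y = x^T (A^*) y, i.e. x^T A^T y = x^T (A^*) y. Since this holds for all x, y, we must have A^* = A^T. Therefore
A^* =
[[-3, 0, 3],
 [2, 0, 3]].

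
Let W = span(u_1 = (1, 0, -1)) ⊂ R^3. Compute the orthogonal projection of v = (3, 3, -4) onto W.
proj_W(v) = (7/2, 0, -7/2)

Set up U = [u_1 | ... | u_1] ∈ R^(3×1). The projector onto W = col(U) is P = U (U^T U)^(-1) U^T.
Compute U^T U =
  [2],
and U^T v = (7).
Solve U^T U · c = U^T v for the coefficients: c = (7/2). The projection is proj_W(v) = U c.
Check: (v - proj_W(v)) · u_1 = 0  (should be 0).
Result: proj_W(v) = (7/2, 0, -7/2).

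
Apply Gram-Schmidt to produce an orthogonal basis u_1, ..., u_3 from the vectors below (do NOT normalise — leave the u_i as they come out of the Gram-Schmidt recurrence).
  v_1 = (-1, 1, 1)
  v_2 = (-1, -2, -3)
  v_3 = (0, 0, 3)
Orthogonal basis:
  u_1 = (-1, 1, 1)
  u_2 = (-7/3, -2/3, -5/3)
  u_3 = (-9/26, -18/13, 27/26)

Apply the Gram-Schmidt recurrence
  u_1 = v_1
  u_i = v_i − Σ_{j<i} ((v_i · u_j) / (u_j · u_j)) · u_j.

Step by step this gives:
  u_1 = (-1, 1, 1)
  u_2 = (-7/3, -2/3, -5/3)
  u_3 = (-9/26, -18/13, 27/26)

Orthogonality check:
  u_2 · u_1 = 0 (should be 0)
  u_3 · u_1 = 0 (should be 0)
  u_3 · u_2 = 0 (should be 0)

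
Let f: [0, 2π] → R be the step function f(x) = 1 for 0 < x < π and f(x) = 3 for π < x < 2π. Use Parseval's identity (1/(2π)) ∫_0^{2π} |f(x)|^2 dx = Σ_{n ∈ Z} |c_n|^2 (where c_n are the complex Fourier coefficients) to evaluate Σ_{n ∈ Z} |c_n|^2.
Σ |c_n|^2 = 5

Parseval equates the L^2 energy of f (normalised by 1/(2π)) with the ℓ^2 sum of its Fourier coefficients: (1/(2π)) ∫_0^{2π} |f|^2 = Σ |c_n|^2.
Compute the left side: (1/(2π)) [∫_0^π 1^2 dx + ∫_π^{2π} 3^2 dx] = (1/(2π)) · (1π + 9π) = (1 + 9)/2 = 5.
So Σ_{n ∈ Z} |c_n|^2 = 5.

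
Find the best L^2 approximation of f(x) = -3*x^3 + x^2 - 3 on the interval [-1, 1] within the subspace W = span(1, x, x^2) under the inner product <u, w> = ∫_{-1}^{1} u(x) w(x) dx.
g(x) = x^2 - 9*x/5 - 3

The best approximation g ∈ W is the orthogonal projection of f onto W. Writing g = a_0 + a_1 x + a_2 x^2, the coefficients solve the normal equations G · a = b where
  G_{ij} = <φ_i, φ_j> and b_i = <f, φ_i>, with φ_0 = 1, φ_1 = x, φ_2 = x^2.
G =
  [2, 0, 2/3]
  [0, 2/3, 0]
  [2/3, 0, 2/5],
b = (-16/3, -6/5, -8/5).
Solving gives a_0 = -3, a_1 = -9/5, a_2 = 1, so
  g(x) = x^2 - 9*x/5 - 3.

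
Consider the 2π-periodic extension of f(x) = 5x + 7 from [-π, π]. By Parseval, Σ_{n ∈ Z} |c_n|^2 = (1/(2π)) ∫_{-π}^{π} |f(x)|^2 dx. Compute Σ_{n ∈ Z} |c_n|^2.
Σ |c_n|^2 = 25π^2/3 + 49

Expand and integrate term by term over [-π, π]:
  ∫ (5x)^2 dx = 25·(2π^3/3); ∫ 2·5·(7)·x dx = 0 (odd integrand); ∫ 7^2 dx = 49·2π.
So (1/(2π)) ∫_{-π}^{π} (5x + 7)^2 dx = 25π^2/3 + 49 = 25π^2/3 + 49.
Parseval ⇒ Σ |c_n|^2 = 25π^2/3 + 49.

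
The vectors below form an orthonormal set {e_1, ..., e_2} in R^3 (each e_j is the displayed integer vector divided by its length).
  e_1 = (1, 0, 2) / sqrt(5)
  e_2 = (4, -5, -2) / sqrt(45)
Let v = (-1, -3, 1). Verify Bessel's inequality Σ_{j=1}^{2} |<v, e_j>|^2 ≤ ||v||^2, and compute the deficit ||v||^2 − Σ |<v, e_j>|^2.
Σ |<v, e_j>|^2 = 2; ||v||^2 = 11; deficit = 9

Write each e_j = u_j / sqrt(<u_j, u_j>) where u_j is the displayed integer vector. Then <v, e_j> = <v, u_j> / sqrt(<u_j, u_j>), so |<v, e_j>|^2 = <v, u_j>^2 / <u_j, u_j>.
Coefficients: <v, e_1> = 1/sqrt(5), <v, e_2> = 9/sqrt(45).
Square and sum: Σ |<v, e_j>|^2 = 2.
Compute ||v||^2 = v·v = 11.
Deficit = 11 − 2 = 9 ≥ 0, confirming Bessel's inequality. (The deficit equals ||v − Σ <v,e_j> e_j||^2, the squared distance from v to span{e_j}.)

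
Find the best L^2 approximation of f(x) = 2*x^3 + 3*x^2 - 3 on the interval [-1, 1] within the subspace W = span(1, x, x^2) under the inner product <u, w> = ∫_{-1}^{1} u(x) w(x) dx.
g(x) = 3*x^2 + 6*x/5 - 3

The best approximation g ∈ W is the orthogonal projection of f onto W. Writing g = a_0 + a_1 x + a_2 x^2, the coefficients solve the normal equations G · a = b where
  G_{ij} = <φ_i, φ_j> and b_i = <f, φ_i>, with φ_0 = 1, φ_1 = x, φ_2 = x^2.
G =
  [2, 0, 2/3]
  [0, 2/3, 0]
  [2/3, 0, 2/5],
b = (-4, 4/5, -4/5).
Solving gives a_0 = -3, a_1 = 6/5, a_2 = 3, so
  g(x) = 3*x^2 + 6*x/5 - 3.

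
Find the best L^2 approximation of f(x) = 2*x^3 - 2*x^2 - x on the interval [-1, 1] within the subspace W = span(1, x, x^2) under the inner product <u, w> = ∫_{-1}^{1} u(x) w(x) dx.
g(x) = -2*x^2 + x/5

The best approximation g ∈ W is the orthogonal projection of f onto W. Writing g = a_0 + a_1 x + a_2 x^2, the coefficients solve the normal equations G · a = b where
  G_{ij} = <φ_i, φ_j> and b_i = <f, φ_i>, with φ_0 = 1, φ_1 = x, φ_2 = x^2.
G =
  [2, 0, 2/3]
  [0, 2/3, 0]
  [2/3, 0, 2/5],
b = (-4/3, 2/15, -4/5).
Solving gives a_0 = 0, a_1 = 1/5, a_2 = -2, so
  g(x) = -2*x^2 + x/5.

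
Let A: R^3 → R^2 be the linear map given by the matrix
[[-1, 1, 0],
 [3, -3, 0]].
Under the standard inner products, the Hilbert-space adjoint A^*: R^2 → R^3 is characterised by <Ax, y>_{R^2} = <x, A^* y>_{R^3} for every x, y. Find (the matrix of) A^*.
A^* = A^T =
[[-1, 3],
 [1, -3],
 [0, 0]]

For real matrices with standard dot products, the defining identity <Ax, y> = <x, A^* y> gives (Ax)^T y = x^T (A^*) y, i.e. x^T A^T y = x^T (A^*) y. Since this holds for all x, y, we must have A^* = A^T. Therefore
A^* =
[[-1, 3],
 [1, -3],
 [0, 0]].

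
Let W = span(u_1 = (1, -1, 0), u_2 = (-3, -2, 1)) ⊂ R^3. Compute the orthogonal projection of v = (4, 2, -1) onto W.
proj_W(v) = (107/27, 53/27, -32/27)

Set up U = [u_1 | ... | u_2] ∈ R^(3×2). The projector onto W = col(U) is P = U (U^T U)^(-1) U^T.
Compute U^T U =
  [2, -1]
  [-1, 14],
and U^T v = (2, -17).
Solve U^T U · c = U^T v for the coefficients: c = (11/27, -32/27). The projection is proj_W(v) = U c.
Check: (v - proj_W(v)) · u_1 = 0  (should be 0).
Check: (v - proj_W(v)) · u_2 = 0  (should be 0).
Result: proj_W(v) = (107/27, 53/27, -32/27).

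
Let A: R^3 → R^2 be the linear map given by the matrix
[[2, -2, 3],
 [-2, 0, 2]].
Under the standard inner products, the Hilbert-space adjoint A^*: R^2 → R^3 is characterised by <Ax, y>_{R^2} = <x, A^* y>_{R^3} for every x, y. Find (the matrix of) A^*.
A^* = A^T =
[[2, -2],
 [-2, 0],
 [3, 2]]

For real matrices with standard dot products, the defining identity <Ax, y> = <x, A^* y> gives (Ax)^T y = x^T (A^*) y, i.e. x^T A^T y = x^T (A^*) y. Since this holds for all x, y, we must have A^* = A^T. Therefore
A^* =
[[2, -2],
 [-2, 0],
 [3, 2]].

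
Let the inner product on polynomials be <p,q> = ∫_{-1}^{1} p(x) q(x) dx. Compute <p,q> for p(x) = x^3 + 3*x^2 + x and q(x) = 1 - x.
<p,q> = 14/15

Expand the product: p(x)·q(x) = -x^4 - 2*x^3 + 2*x^2 + x.
∫_{-1}^{1} of each monomial x^k gives [2/(k+1) if k even, 0 if k odd]. Integrating term-by-term (or equivalently evaluating the antiderivative F(x) = -x^5/5 - x^4/2 + 2*x^3/3 + x^2/2 at the endpoints):
  F(1) − F(−1) = 7/15 − (-7/15) = 14/15.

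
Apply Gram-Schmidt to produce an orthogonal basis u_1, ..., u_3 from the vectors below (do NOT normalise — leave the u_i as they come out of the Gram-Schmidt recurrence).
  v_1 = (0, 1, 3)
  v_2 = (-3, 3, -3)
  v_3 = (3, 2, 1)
Orthogonal basis:
  u_1 = (0, 1, 3)
  u_2 = (-3, 18/5, -6/5)
  u_3 = (34/13, 51/26, -17/26)

Apply the Gram-Schmidt recurrence
  u_1 = v_1
  u_i = v_i − Σ_{j<i} ((v_i · u_j) / (u_j · u_j)) · u_j.

Step by step this gives:
  u_1 = (0, 1, 3)
  u_2 = (-3, 18/5, -6/5)
  u_3 = (34/13, 51/26, -17/26)

Orthogonality check:
  u_2 · u_1 = 0 (should be 0)
  u_3 · u_1 = 0 (should be 0)
  u_3 · u_2 = 0 (should be 0)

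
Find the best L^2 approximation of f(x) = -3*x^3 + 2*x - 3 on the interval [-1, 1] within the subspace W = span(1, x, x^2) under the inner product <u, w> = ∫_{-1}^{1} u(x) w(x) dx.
g(x) = x/5 - 3

The best approximation g ∈ W is the orthogonal projection of f onto W. Writing g = a_0 + a_1 x + a_2 x^2, the coefficients solve the normal equations G · a = b where
  G_{ij} = <φ_i, φ_j> and b_i = <f, φ_i>, with φ_0 = 1, φ_1 = x, φ_2 = x^2.
G =
  [2, 0, 2/3]
  [0, 2/3, 0]
  [2/3, 0, 2/5],
b = (-6, 2/15, -2).
Solving gives a_0 = -3, a_1 = 1/5, a_2 = 0, so
  g(x) = x/5 - 3.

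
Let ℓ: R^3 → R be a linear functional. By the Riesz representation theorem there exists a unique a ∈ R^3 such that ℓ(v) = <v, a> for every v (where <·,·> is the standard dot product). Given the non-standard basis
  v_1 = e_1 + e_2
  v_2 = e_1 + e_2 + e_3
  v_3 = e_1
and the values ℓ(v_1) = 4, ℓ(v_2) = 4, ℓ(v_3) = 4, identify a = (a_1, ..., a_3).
a = (4, 0, 0)

Write a = (a_1, ..., a_3) in the standard basis. For each basis vector v_i, ℓ(v_i) = <v_i, a> is a linear equation in the a_j's. Collect the n equations into a matrix system V a = ℓ, where row i of V is v_i (expressed in the standard basis). Since V is invertible (lower-triangular with 1s on the diagonal, up to permutation), solve by back-substitution:
  V =
[[1, 1, 0],
 [1, 1, 1],
 [1, 0, 0]]
  V a = (4, 4, 4)
Solving gives a = (4, 0, 0).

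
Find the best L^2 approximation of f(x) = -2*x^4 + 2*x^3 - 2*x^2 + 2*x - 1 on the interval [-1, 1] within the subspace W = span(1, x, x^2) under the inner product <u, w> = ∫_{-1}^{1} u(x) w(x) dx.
g(x) = -26*x^2/7 + 16*x/5 - 29/35

The best approximation g ∈ W is the orthogonal projection of f onto W. Writing g = a_0 + a_1 x + a_2 x^2, the coefficients solve the normal equations G · a = b where
  G_{ij} = <φ_i, φ_j> and b_i = <f, φ_i>, with φ_0 = 1, φ_1 = x, φ_2 = x^2.
G =
  [2, 0, 2/3]
  [0, 2/3, 0]
  [2/3, 0, 2/5],
b = (-62/15, 32/15, -214/105).
Solving gives a_0 = -29/35, a_1 = 16/5, a_2 = -26/7, so
  g(x) = -26*x^2/7 + 16*x/5 - 29/35.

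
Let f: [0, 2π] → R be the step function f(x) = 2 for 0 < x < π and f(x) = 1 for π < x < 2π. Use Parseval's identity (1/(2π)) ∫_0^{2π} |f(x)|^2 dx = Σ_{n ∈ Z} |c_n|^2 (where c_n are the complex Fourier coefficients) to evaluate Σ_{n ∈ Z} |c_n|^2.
Σ |c_n|^2 = 5/2

Parseval equates the L^2 energy of f (normalised by 1/(2π)) with the ℓ^2 sum of its Fourier coefficients: (1/(2π)) ∫_0^{2π} |f|^2 = Σ |c_n|^2.
Compute the left side: (1/(2π)) [∫_0^π 2^2 dx + ∫_π^{2π} 1^2 dx] = (1/(2π)) · (4π + 1π) = (4 + 1)/2 = 5/2.
So Σ_{n ∈ Z} |c_n|^2 = 5/2.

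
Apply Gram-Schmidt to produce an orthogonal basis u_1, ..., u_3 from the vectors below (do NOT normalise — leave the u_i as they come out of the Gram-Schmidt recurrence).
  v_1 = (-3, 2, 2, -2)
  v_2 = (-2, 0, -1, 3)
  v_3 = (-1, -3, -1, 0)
Orthogonal basis:
  u_1 = (-3, 2, 2, -2)
  u_2 = (-16/7, 4/21, -17/21, 59/21)
  u_3 = (-188/145, -371/145, -109/290, -287/290)

Apply the Gram-Schmidt recurrence
  u_1 = v_1
  u_i = v_i − Σ_{j<i} ((v_i · u_j) / (u_j · u_j)) · u_j.

Step by step this gives:
  u_1 = (-3, 2, 2, -2)
  u_2 = (-16/7, 4/21, -17/21, 59/21)
  u_3 = (-188/145, -371/145, -109/290, -287/290)

Orthogonality check:
  u_2 · u_1 = 0 (should be 0)
  u_3 · u_1 = 0 (should be 0)
  u_3 · u_2 = 0 (should be 0)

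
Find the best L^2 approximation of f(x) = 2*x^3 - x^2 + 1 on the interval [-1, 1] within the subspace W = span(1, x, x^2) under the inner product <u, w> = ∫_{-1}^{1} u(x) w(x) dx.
g(x) = -x^2 + 6*x/5 + 1

The best approximation g ∈ W is the orthogonal projection of f onto W. Writing g = a_0 + a_1 x + a_2 x^2, the coefficients solve the normal equations G · a = b where
  G_{ij} = <φ_i, φ_j> and b_i = <f, φ_i>, with φ_0 = 1, φ_1 = x, φ_2 = x^2.
G =
  [2, 0, 2/3]
  [0, 2/3, 0]
  [2/3, 0, 2/5],
b = (4/3, 4/5, 4/15).
Solving gives a_0 = 1, a_1 = 6/5, a_2 = -1, so
  g(x) = -x^2 + 6*x/5 + 1.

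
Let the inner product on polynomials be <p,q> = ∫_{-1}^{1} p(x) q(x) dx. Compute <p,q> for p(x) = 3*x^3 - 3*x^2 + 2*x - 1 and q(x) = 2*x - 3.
<p,q> = 256/15

Expand the product: p(x)·q(x) = 6*x^4 - 15*x^3 + 13*x^2 - 8*x + 3.
∫_{-1}^{1} of each monomial x^k gives [2/(k+1) if k even, 0 if k odd]. Integrating term-by-term (or equivalently evaluating the antiderivative F(x) = 6*x^5/5 - 15*x^4/4 + 13*x^3/3 - 4*x^2 + 3*x at the endpoints):
  F(1) − F(−1) = 47/60 − (-977/60) = 256/15.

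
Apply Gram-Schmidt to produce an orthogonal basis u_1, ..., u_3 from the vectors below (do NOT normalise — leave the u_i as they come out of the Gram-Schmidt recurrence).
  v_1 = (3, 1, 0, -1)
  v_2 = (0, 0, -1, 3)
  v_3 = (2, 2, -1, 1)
Orthogonal basis:
  u_1 = (3, 1, 0, -1)
  u_2 = (9/11, 3/11, -1, 30/11)
  u_3 = (-44/101, 120/101, -36/101, -12/101)

Apply the Gram-Schmidt recurrence
  u_1 = v_1
  u_i = v_i − Σ_{j<i} ((v_i · u_j) / (u_j · u_j)) · u_j.

Step by step this gives:
  u_1 = (3, 1, 0, -1)
  u_2 = (9/11, 3/11, -1, 30/11)
  u_3 = (-44/101, 120/101, -36/101, -12/101)

Orthogonality check:
  u_2 · u_1 = 0 (should be 0)
  u_3 · u_1 = 0 (should be 0)
  u_3 · u_2 = 0 (should be 0)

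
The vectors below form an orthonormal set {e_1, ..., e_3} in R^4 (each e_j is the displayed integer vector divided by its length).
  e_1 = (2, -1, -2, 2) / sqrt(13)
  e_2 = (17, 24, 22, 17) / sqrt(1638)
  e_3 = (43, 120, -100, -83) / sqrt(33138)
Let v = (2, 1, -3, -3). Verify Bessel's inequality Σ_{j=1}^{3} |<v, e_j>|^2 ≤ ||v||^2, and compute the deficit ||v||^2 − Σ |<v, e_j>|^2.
Σ |<v, e_j>|^2 = 5265/263; ||v||^2 = 23; deficit = 784/263

Write each e_j = u_j / sqrt(<u_j, u_j>) where u_j is the displayed integer vector. Then <v, e_j> = <v, u_j> / sqrt(<u_j, u_j>), so |<v, e_j>|^2 = <v, u_j>^2 / <u_j, u_j>.
Coefficients: <v, e_1> = 3/sqrt(13), <v, e_2> = -59/sqrt(1638), <v, e_3> = 755/sqrt(33138).
Square and sum: Σ |<v, e_j>|^2 = 5265/263.
Compute ||v||^2 = v·v = 23.
Deficit = 23 − 5265/263 = 784/263 ≥ 0, confirming Bessel's inequality. (The deficit equals ||v − Σ <v,e_j> e_j||^2, the squared distance from v to span{e_j}.)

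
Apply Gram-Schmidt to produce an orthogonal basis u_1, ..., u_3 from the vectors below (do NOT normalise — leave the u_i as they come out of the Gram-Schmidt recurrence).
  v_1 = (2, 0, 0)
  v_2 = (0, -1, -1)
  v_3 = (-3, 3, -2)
Orthogonal basis:
  u_1 = (2, 0, 0)
  u_2 = (0, -1, -1)
  u_3 = (0, 5/2, -5/2)

Apply the Gram-Schmidt recurrence
  u_1 = v_1
  u_i = v_i − Σ_{j<i} ((v_i · u_j) / (u_j · u_j)) · u_j.

Step by step this gives:
  u_1 = (2, 0, 0)
  u_2 = (0, -1, -1)
  u_3 = (0, 5/2, -5/2)

Orthogonality check:
  u_2 · u_1 = 0 (should be 0)
  u_3 · u_1 = 0 (should be 0)
  u_3 · u_2 = 0 (should be 0)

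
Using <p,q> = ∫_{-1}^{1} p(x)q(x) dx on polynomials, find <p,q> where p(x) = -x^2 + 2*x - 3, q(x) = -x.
<p,q> = -4/3

Expand the product: p(x)·q(x) = x^3 - 2*x^2 + 3*x.
∫_{-1}^{1} of each monomial x^k gives [2/(k+1) if k even, 0 if k odd]. Integrating term-by-term (or equivalently evaluating the antiderivative F(x) = x^4/4 - 2*x^3/3 + 3*x^2/2 at the endpoints):
  F(1) − F(−1) = 13/12 − (29/12) = -4/3.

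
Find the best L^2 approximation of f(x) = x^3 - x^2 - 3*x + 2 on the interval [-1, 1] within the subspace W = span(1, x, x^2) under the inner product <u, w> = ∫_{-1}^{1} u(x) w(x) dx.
g(x) = -x^2 - 12*x/5 + 2

The best approximation g ∈ W is the orthogonal projection of f onto W. Writing g = a_0 + a_1 x + a_2 x^2, the coefficients solve the normal equations G · a = b where
  G_{ij} = <φ_i, φ_j> and b_i = <f, φ_i>, with φ_0 = 1, φ_1 = x, φ_2 = x^2.
G =
  [2, 0, 2/3]
  [0, 2/3, 0]
  [2/3, 0, 2/5],
b = (10/3, -8/5, 14/15).
Solving gives a_0 = 2, a_1 = -12/5, a_2 = -1, so
  g(x) = -x^2 - 12*x/5 + 2.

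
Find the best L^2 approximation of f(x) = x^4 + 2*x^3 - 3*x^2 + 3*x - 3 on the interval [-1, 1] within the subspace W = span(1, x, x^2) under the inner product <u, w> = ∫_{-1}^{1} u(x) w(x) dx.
g(x) = -15*x^2/7 + 21*x/5 - 108/35

The best approximation g ∈ W is the orthogonal projection of f onto W. Writing g = a_0 + a_1 x + a_2 x^2, the coefficients solve the normal equations G · a = b where
  G_{ij} = <φ_i, φ_j> and b_i = <f, φ_i>, with φ_0 = 1, φ_1 = x, φ_2 = x^2.
G =
  [2, 0, 2/3]
  [0, 2/3, 0]
  [2/3, 0, 2/5],
b = (-38/5, 14/5, -102/35).
Solving gives a_0 = -108/35, a_1 = 21/5, a_2 = -15/7, so
  g(x) = -15*x^2/7 + 21*x/5 - 108/35.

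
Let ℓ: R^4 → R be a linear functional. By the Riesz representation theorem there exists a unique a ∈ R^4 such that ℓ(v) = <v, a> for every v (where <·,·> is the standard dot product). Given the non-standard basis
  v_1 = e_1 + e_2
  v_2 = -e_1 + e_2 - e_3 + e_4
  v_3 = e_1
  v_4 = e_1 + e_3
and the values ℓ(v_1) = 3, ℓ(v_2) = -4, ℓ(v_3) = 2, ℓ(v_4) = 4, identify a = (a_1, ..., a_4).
a = (2, 1, 2, -1)

Write a = (a_1, ..., a_4) in the standard basis. For each basis vector v_i, ℓ(v_i) = <v_i, a> is a linear equation in the a_j's. Collect the n equations into a matrix system V a = ℓ, where row i of V is v_i (expressed in the standard basis). Since V is invertible (lower-triangular with 1s on the diagonal, up to permutation), solve by back-substitution:
  V =
[[1, 1, 0, 0],
 [-1, 1, -1, 1],
 [1, 0, 0, 0],
 [1, 0, 1, 0]]
  V a = (3, -4, 2, 4)
Solving gives a = (2, 1, 2, -1).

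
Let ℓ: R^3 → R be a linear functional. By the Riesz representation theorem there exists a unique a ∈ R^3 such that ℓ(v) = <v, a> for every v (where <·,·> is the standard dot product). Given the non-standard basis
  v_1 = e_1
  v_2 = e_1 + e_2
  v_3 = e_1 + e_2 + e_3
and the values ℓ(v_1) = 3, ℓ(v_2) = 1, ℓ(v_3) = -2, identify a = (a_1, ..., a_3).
a = (3, -2, -3)

Write a = (a_1, ..., a_3) in the standard basis. For each basis vector v_i, ℓ(v_i) = <v_i, a> is a linear equation in the a_j's. Collect the n equations into a matrix system V a = ℓ, where row i of V is v_i (expressed in the standard basis). Since V is invertible (lower-triangular with 1s on the diagonal, up to permutation), solve by back-substitution:
  V =
[[1, 0, 0],
 [1, 1, 0],
 [1, 1, 1]]
  V a = (3, 1, -2)
Solving gives a = (3, -2, -3).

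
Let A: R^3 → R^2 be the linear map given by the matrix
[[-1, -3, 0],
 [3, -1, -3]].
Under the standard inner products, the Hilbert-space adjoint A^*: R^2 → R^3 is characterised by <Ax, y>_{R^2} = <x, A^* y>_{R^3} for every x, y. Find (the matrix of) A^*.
A^* = A^T =
[[-1, 3],
 [-3, -1],
 [0, -3]]

For real matrices with standard dot products, the defining identity <Ax, y> = <x, A^* y> gives (Ax)^T y = x^T (A^*) y, i.e. x^T A^T y = x^T (A^*) y. Since this holds for all x, y, we must have A^* = A^T. Therefore
A^* =
[[-1, 3],
 [-3, -1],
 [0, -3]].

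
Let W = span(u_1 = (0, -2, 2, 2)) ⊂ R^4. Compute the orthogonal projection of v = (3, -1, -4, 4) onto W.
proj_W(v) = (0, -1/3, 1/3, 1/3)

Set up U = [u_1 | ... | u_1] ∈ R^(4×1). The projector onto W = col(U) is P = U (U^T U)^(-1) U^T.
Compute U^T U =
  [12],
and U^T v = (2).
Solve U^T U · c = U^T v for the coefficients: c = (1/6). The projection is proj_W(v) = U c.
Check: (v - proj_W(v)) · u_1 = 0  (should be 0).
Result: proj_W(v) = (0, -1/3, 1/3, 1/3).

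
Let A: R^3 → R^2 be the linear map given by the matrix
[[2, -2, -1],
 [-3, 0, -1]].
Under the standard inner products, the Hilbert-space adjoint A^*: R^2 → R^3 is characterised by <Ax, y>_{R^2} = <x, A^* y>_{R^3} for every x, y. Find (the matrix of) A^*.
A^* = A^T =
[[2, -3],
 [-2, 0],
 [-1, -1]]

For real matrices with standard dot products, the defining identity <Ax, y> = <x, A^* y> gives (Ax)^T y = x^T (A^*) y, i.e. x^T A^T y = x^T (A^*) y. Since this holds for all x, y, we must have A^* = A^T. Therefore
A^* =
[[2, -3],
 [-2, 0],
 [-1, -1]].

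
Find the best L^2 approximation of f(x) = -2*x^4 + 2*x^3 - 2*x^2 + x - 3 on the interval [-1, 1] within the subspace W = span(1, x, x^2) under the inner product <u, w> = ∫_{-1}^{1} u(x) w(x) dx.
g(x) = -26*x^2/7 + 11*x/5 - 99/35

The best approximation g ∈ W is the orthogonal projection of f onto W. Writing g = a_0 + a_1 x + a_2 x^2, the coefficients solve the normal equations G · a = b where
  G_{ij} = <φ_i, φ_j> and b_i = <f, φ_i>, with φ_0 = 1, φ_1 = x, φ_2 = x^2.
G =
  [2, 0, 2/3]
  [0, 2/3, 0]
  [2/3, 0, 2/5],
b = (-122/15, 22/15, -118/35).
Solving gives a_0 = -99/35, a_1 = 11/5, a_2 = -26/7, so
  g(x) = -26*x^2/7 + 11*x/5 - 99/35.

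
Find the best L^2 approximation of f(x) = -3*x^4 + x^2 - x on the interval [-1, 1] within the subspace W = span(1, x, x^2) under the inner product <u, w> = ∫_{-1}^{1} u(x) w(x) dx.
g(x) = -11*x^2/7 - x + 9/35

The best approximation g ∈ W is the orthogonal projection of f onto W. Writing g = a_0 + a_1 x + a_2 x^2, the coefficients solve the normal equations G · a = b where
  G_{ij} = <φ_i, φ_j> and b_i = <f, φ_i>, with φ_0 = 1, φ_1 = x, φ_2 = x^2.
G =
  [2, 0, 2/3]
  [0, 2/3, 0]
  [2/3, 0, 2/5],
b = (-8/15, -2/3, -16/35).
Solving gives a_0 = 9/35, a_1 = -1, a_2 = -11/7, so
  g(x) = -11*x^2/7 - x + 9/35.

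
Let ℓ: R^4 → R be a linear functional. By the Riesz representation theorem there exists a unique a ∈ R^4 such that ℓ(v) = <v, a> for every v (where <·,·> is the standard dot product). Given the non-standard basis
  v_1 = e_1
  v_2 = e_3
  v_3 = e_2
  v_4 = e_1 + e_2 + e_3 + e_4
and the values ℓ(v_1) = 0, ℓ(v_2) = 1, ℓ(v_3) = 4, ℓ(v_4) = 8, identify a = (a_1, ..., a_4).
a = (0, 4, 1, 3)

Write a = (a_1, ..., a_4) in the standard basis. For each basis vector v_i, ℓ(v_i) = <v_i, a> is a linear equation in the a_j's. Collect the n equations into a matrix system V a = ℓ, where row i of V is v_i (expressed in the standard basis). Since V is invertible (lower-triangular with 1s on the diagonal, up to permutation), solve by back-substitution:
  V =
[[1, 0, 0, 0],
 [0, 0, 1, 0],
 [0, 1, 0, 0],
 [1, 1, 1, 1]]
  V a = (0, 1, 4, 8)
Solving gives a = (0, 4, 1, 3).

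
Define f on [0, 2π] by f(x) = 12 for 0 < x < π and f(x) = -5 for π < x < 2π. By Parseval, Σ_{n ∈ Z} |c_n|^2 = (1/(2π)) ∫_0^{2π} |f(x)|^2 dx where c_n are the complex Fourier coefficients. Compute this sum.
Σ |c_n|^2 = 169/2

Parseval equates the L^2 energy of f (normalised by 1/(2π)) with the ℓ^2 sum of its Fourier coefficients: (1/(2π)) ∫_0^{2π} |f|^2 = Σ |c_n|^2.
Compute the left side: (1/(2π)) [∫_0^π 12^2 dx + ∫_π^{2π} (-5)^2 dx] = (1/(2π)) · (144π + 25π) = (144 + 25)/2 = 169/2.
So Σ_{n ∈ Z} |c_n|^2 = 169/2.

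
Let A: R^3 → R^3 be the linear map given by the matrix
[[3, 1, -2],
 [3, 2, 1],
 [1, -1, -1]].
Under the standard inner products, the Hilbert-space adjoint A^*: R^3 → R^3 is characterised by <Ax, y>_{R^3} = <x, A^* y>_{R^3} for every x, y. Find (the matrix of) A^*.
A^* = A^T =
[[3, 3, 1],
 [1, 2, -1],
 [-2, 1, -1]]

For real matrices with standard dot products, the defining identity <Ax, y> = <x, A^* y> gives (Ax)^T y = x^T (A^*) y, i.e. x^T A^T y = x^T (A^*) y. Since this holds for all x, y, we must have A^* = A^T. Therefore
A^* =
[[3, 3, 1],
 [1, 2, -1],
 [-2, 1, -1]].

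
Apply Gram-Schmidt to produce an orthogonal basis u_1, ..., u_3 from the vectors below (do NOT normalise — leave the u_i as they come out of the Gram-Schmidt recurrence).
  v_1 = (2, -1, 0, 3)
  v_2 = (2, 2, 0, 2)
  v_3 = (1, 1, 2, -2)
Orthogonal basis:
  u_1 = (2, -1, 0, 3)
  u_2 = (6/7, 18/7, 0, 2/7)
  u_3 = (18/13, -9/26, 2, -27/26)

Apply the Gram-Schmidt recurrence
  u_1 = v_1
  u_i = v_i − Σ_{j<i} ((v_i · u_j) / (u_j · u_j)) · u_j.

Step by step this gives:
  u_1 = (2, -1, 0, 3)
  u_2 = (6/7, 18/7, 0, 2/7)
  u_3 = (18/13, -9/26, 2, -27/26)

Orthogonality check:
  u_2 · u_1 = 0 (should be 0)
  u_3 · u_1 = 0 (should be 0)
  u_3 · u_2 = 0 (should be 0)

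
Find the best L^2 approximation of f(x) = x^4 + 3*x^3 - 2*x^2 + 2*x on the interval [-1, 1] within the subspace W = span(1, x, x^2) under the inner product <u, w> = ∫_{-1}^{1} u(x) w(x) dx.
g(x) = -8*x^2/7 + 19*x/5 - 3/35

The best approximation g ∈ W is the orthogonal projection of f onto W. Writing g = a_0 + a_1 x + a_2 x^2, the coefficients solve the normal equations G · a = b where
  G_{ij} = <φ_i, φ_j> and b_i = <f, φ_i>, with φ_0 = 1, φ_1 = x, φ_2 = x^2.
G =
  [2, 0, 2/3]
  [0, 2/3, 0]
  [2/3, 0, 2/5],
b = (-14/15, 38/15, -18/35).
Solving gives a_0 = -3/35, a_1 = 19/5, a_2 = -8/7, so
  g(x) = -8*x^2/7 + 19*x/5 - 3/35.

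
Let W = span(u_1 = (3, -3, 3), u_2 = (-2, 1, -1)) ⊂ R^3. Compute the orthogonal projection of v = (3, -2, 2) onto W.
proj_W(v) = (3, -2, 2)

Set up U = [u_1 | ... | u_2] ∈ R^(3×2). The projector onto W = col(U) is P = U (U^T U)^(-1) U^T.
Compute U^T U =
  [27, -12]
  [-12, 6],
and U^T v = (21, -10).
Solve U^T U · c = U^T v for the coefficients: c = (1/3, -1). The projection is proj_W(v) = U c.
Check: (v - proj_W(v)) · u_1 = 0  (should be 0).
Check: (v - proj_W(v)) · u_2 = 0  (should be 0).
Result: proj_W(v) = (3, -2, 2).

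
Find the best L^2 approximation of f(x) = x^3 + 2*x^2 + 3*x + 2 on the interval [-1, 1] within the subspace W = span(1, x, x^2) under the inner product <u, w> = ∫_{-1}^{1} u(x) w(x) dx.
g(x) = 2*x^2 + 18*x/5 + 2

The best approximation g ∈ W is the orthogonal projection of f onto W. Writing g = a_0 + a_1 x + a_2 x^2, the coefficients solve the normal equations G · a = b where
  G_{ij} = <φ_i, φ_j> and b_i = <f, φ_i>, with φ_0 = 1, φ_1 = x, φ_2 = x^2.
G =
  [2, 0, 2/3]
  [0, 2/3, 0]
  [2/3, 0, 2/5],
b = (16/3, 12/5, 32/15).
Solving gives a_0 = 2, a_1 = 18/5, a_2 = 2, so
  g(x) = 2*x^2 + 18*x/5 + 2.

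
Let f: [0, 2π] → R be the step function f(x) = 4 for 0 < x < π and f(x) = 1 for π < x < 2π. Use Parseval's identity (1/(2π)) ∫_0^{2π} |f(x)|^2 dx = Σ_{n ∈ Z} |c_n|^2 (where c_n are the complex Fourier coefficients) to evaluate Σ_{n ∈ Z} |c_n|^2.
Σ |c_n|^2 = 17/2

Parseval equates the L^2 energy of f (normalised by 1/(2π)) with the ℓ^2 sum of its Fourier coefficients: (1/(2π)) ∫_0^{2π} |f|^2 = Σ |c_n|^2.
Compute the left side: (1/(2π)) [∫_0^π 4^2 dx + ∫_π^{2π} 1^2 dx] = (1/(2π)) · (16π + 1π) = (16 + 1)/2 = 17/2.
So Σ_{n ∈ Z} |c_n|^2 = 17/2.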